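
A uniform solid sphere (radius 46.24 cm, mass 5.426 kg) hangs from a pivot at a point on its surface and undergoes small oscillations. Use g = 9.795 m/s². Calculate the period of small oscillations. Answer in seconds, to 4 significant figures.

I_cm = (2/5)mr² = 0.46406 kg·m². The pivot is at distance d = 0.4624 m from the centre of mass.
By the parallel-axis theorem, I = I_cm + md² = 0.46406 + 1.1602 = 1.6242 kg·m².
T = 2π√(I/(mgd)) = 2π√(1.6242/(5.426 × 9.795 × 0.4624)) = 1.615 s.

1.615 s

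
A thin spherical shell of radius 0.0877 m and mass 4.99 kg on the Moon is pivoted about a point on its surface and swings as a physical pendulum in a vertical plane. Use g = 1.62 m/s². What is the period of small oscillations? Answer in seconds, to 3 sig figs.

I_cm = (2/3)mr² = 0.02559 kg·m². The pivot is at distance d = 0.0877 m from the centre of mass.
By the parallel-axis theorem, I = I_cm + md² = 0.02559 + 0.03838 = 0.06397 kg·m².
T = 2π√(I/(mgd)) = 2π√(0.06397/(4.99 × 1.62 × 0.0877)) = 1.89 s.

1.89 s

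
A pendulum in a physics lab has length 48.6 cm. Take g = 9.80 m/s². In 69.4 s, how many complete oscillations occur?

T = 2π√(L/g) = 2π√(0.486/9.80) = 1.399 s.
Number of complete oscillations = ⌊69.4/1.399⌋ = ⌊49.60⌋ = 49.

49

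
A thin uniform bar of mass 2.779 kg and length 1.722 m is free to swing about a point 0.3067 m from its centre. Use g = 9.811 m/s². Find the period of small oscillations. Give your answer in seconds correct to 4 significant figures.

For a physical pendulum T = 2π√(I/(mgd)), with d = 0.30670 m from pivot to centre of mass.
I_cm = mL²/12 = 2.779 × 1.722²/12 = 0.68671 kg·m²; I = I_cm + md² = 0.68671 + 2.779 × 0.30670² = 0.94812 kg·m².
T = 2π√(0.94812/(2.779 × 9.811 × 0.30670)) = 2.116 s.

2.116 s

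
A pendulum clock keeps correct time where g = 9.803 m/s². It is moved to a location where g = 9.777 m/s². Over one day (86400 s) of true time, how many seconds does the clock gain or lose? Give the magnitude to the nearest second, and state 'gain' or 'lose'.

lose 115 s

The clock's period scales as T ∝ 1/√g, so T'/T = √(9.803/9.777) = 1.00133.
In 86400 s of true time the clock registers 86400/1.00133 = 86285.3 s, so it loses 115 s.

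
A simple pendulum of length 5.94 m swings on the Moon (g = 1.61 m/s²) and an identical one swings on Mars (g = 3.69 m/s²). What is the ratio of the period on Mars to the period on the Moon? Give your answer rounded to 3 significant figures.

0.661

T ∝ 1/√g, so T₂/T₁ = √(g₁/g₂) = √(1.61/3.69) = 0.661.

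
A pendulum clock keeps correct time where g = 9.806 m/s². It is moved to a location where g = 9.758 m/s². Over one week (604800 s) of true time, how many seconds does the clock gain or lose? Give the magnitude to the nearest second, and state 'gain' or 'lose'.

lose 1482 s

The clock's period scales as T ∝ 1/√g, so T'/T = √(9.806/9.758) = 1.00246.
In 604800 s of true time the clock registers 604800/1.00246 = 603317.9 s, so it loses 1482 s.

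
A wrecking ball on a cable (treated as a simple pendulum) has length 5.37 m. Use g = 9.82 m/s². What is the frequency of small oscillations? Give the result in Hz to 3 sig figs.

0.215 Hz

T = 2π√(L/g) = 2π√(5.37/9.82) = 4.646 s, so f = 1/T = 0.215 Hz.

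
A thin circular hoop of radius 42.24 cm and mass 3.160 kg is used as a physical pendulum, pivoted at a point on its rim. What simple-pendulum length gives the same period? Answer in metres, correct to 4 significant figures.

0.8448 m

The equivalent simple-pendulum length is L_eq = I/(md), where I is about the pivot and d = 0.42240 m.
I_cm = mR² = 0.56381 kg·m², so I = I_cm + md² = 0.56381 + 0.56381 = 1.1276 kg·m².
L_eq = 1.1276/(3.160 × 0.42240) = 0.8448 m.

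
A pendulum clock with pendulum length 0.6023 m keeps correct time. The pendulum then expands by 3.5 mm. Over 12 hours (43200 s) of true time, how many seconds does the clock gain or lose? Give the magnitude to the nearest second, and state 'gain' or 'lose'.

T ∝ √L, so T'/T = √(0.60580/0.6023) = 1.00290.
In 43200 s of true time the clock registers 43200/1.00290 = 43075.0 s, so it loses 125 s.

lose 125 s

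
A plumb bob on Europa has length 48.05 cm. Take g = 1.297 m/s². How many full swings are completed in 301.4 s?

78

T = 2π√(L/g) = 2π√(0.4805/1.297) = 3.8243 s.
Number of complete oscillations = ⌊301.4/3.8243⌋ = ⌊78.811⌋ = 78.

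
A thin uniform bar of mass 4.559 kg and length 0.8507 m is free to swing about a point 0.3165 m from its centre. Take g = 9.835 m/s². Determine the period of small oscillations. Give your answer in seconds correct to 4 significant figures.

For a physical pendulum T = 2π√(I/(mgd)), with d = 0.31650 m from pivot to centre of mass.
I_cm = mL²/12 = 4.559 × 0.8507²/12 = 0.27494 kg·m²; I = I_cm + md² = 0.27494 + 4.559 × 0.31650² = 0.73163 kg·m².
T = 2π√(0.73163/(4.559 × 9.835 × 0.31650)) = 1.427 s.

1.427 s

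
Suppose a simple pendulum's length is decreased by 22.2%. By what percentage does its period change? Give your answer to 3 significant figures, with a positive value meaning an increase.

-11.8%

T ∝ √L, so T'/T = √(0.7780) = 0.8820.
Percentage change in T = (0.8820 − 1) × 100% = -11.8%.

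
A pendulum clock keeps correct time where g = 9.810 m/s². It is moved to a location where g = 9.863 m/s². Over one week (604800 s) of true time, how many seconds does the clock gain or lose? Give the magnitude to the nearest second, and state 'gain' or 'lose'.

The clock's period scales as T ∝ 1/√g, so T'/T = √(9.810/9.863) = 0.997310.
In 604800 s of true time the clock registers 604800/0.997310 = 606431.6 s, so it gains 1632 s.

gain 1632 s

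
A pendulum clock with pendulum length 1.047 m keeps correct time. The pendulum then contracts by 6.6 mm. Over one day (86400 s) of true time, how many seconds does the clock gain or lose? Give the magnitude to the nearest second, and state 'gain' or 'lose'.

T ∝ √L, so T'/T = √(1.04040/1.047) = 0.996843.
In 86400 s of true time the clock registers 86400/0.996843 = 86673.6 s, so it gains 274 s.

gain 274 s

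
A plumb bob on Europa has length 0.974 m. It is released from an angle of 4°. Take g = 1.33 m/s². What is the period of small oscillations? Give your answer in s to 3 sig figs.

T = 2π√(L/g) = 2π√(0.974/1.33) = 2π × 0.8558 = 5.38 s.

5.38 s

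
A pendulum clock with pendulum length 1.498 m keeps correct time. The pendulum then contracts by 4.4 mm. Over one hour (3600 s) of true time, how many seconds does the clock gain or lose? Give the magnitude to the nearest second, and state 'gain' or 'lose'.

T ∝ √L, so T'/T = √(1.49360/1.498) = 0.998530.
In 3600 s of true time the clock registers 3600/0.998530 = 3605.3 s, so it gains 5 s.

gain 5 s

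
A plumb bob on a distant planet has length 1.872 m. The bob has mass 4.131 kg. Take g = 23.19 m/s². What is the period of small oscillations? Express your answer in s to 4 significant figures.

T = 2π√(L/g) = 2π√(1.872/23.19) = 2π × 0.28412 = 1.785 s.

1.785 s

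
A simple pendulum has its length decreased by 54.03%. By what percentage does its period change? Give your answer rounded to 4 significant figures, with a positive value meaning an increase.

T ∝ √L, so T'/T = √(0.45970) = 0.67801.
Percentage change in T = (0.67801 − 1) × 100% = -32.20%.

-32.20%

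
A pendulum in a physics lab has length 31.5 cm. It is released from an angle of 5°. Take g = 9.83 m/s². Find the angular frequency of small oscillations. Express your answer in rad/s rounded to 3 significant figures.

5.59 rad/s

ω = √(g/L) = √(9.83/0.315) = 5.59 rad/s.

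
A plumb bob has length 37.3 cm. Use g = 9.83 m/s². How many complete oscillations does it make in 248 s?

T = 2π√(L/g) = 2π√(0.373/9.83) = 1.224 s.
Number of complete oscillations = ⌊248/1.224⌋ = ⌊202.6⌋ = 202.

202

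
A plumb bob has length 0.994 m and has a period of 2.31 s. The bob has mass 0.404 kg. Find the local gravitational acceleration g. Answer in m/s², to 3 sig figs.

From T = 2π√(L/g), g = 4π²L/T² = 4π² × 0.994/2.310² = 7.35 m/s².

7.35 m/s²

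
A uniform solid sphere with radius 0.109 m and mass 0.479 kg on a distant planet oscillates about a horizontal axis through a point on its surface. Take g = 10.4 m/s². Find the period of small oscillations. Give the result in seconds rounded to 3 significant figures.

0.761 s

I_cm = (2/5)mr² = 0.002276 kg·m². The pivot is at distance d = 0.109 m from the centre of mass.
By the parallel-axis theorem, I = I_cm + md² = 0.002276 + 0.005691 = 0.007967 kg·m².
T = 2π√(I/(mgd)) = 2π√(0.007967/(0.479 × 10.4 × 0.109)) = 0.761 s.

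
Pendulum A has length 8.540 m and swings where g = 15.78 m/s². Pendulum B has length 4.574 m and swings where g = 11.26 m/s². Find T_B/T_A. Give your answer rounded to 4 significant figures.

T = 2π√(L/g), so T_B/T_A = √((L_B/g_B)/(L_A/g_A)) = √((4.574/11.26)/(8.540/15.78)) = 0.8664.

0.8664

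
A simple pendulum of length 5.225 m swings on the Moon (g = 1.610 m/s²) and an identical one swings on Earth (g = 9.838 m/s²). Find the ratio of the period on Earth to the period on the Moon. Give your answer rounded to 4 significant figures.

0.4045

T ∝ 1/√g, so T₂/T₁ = √(g₁/g₂) = √(1.610/9.838) = 0.4045.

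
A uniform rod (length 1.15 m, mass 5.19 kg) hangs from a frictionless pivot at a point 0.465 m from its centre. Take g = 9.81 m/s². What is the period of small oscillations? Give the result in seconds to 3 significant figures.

1.68 s

For a physical pendulum T = 2π√(I/(mgd)), with d = 0.4650 m from pivot to centre of mass.
I_cm = mL²/12 = 5.19 × 1.15²/12 = 0.5720 kg·m²; I = I_cm + md² = 0.5720 + 5.19 × 0.4650² = 1.694 kg·m².
T = 2π√(1.694/(5.19 × 9.81 × 0.4650)) = 1.68 s.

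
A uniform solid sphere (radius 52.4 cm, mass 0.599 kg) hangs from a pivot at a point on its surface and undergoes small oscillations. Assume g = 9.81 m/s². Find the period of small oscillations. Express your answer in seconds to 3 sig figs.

I_cm = (2/5)mr² = 0.06579 kg·m². The pivot is at distance d = 0.524 m from the centre of mass.
By the parallel-axis theorem, I = I_cm + md² = 0.06579 + 0.1645 = 0.2303 kg·m².
T = 2π√(I/(mgd)) = 2π√(0.2303/(0.599 × 9.81 × 0.524)) = 1.72 s.

1.72 s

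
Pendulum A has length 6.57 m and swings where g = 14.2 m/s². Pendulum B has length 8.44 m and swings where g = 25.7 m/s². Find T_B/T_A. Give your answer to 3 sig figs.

T = 2π√(L/g), so T_B/T_A = √((L_B/g_B)/(L_A/g_A)) = √((8.44/25.7)/(6.57/14.2)) = 0.842.

0.842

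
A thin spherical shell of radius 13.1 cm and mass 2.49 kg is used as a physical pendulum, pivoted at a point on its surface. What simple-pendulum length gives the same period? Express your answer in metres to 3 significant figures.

The equivalent simple-pendulum length is L_eq = I/(md), where I is about the pivot and d = 0.1310 m.
I_cm = (2/3)mR² = 0.02849 kg·m², so I = I_cm + md² = 0.02849 + 0.04273 = 0.07122 kg·m².
L_eq = 0.07122/(2.49 × 0.1310) = 0.218 m.

0.218 m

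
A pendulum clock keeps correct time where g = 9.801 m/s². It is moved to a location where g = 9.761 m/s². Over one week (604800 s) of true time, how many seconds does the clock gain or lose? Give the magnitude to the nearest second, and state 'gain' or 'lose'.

lose 1235 s

The clock's period scales as T ∝ 1/√g, so T'/T = √(9.801/9.761) = 1.00205.
In 604800 s of true time the clock registers 604800/1.00205 = 603564.6 s, so it loses 1235 s.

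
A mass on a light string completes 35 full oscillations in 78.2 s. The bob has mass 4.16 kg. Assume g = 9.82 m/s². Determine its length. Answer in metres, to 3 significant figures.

1.24 m

T = 78.2/35 = 2.234 s.
From T = 2π√(L/g), L = gT²/(4π²) = 9.82 × 2.234²/(4π²) = 1.24 m.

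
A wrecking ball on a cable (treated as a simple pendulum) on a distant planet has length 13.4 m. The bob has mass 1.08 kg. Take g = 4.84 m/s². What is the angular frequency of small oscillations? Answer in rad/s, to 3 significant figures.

0.601 rad/s

ω = √(g/L) = √(4.84/13.4) = 0.601 rad/s.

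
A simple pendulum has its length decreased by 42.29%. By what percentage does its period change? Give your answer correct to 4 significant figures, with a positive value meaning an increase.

-24.03%

T ∝ √L, so T'/T = √(0.57710) = 0.75967.
Percentage change in T = (0.75967 − 1) × 100% = -24.03%.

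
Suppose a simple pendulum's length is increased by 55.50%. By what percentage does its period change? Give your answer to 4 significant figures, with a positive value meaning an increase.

24.70%

T ∝ √L, so T'/T = √(1.5550) = 1.2470.
Percentage change in T = (1.2470 − 1) × 100% = 24.70%.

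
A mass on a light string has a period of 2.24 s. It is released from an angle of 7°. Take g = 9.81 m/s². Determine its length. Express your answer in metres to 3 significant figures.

1.25 m

From T = 2π√(L/g), L = gT²/(4π²) = 9.81 × 2.240²/(4π²) = 1.25 m.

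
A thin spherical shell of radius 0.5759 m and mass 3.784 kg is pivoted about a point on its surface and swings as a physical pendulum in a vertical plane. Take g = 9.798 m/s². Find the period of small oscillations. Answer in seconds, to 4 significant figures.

1.967 s

I_cm = (2/3)mr² = 0.83667 kg·m². The pivot is at distance d = 0.5759 m from the centre of mass.
By the parallel-axis theorem, I = I_cm + md² = 0.83667 + 1.2550 = 2.0917 kg·m².
T = 2π√(I/(mgd)) = 2π√(2.0917/(3.784 × 9.798 × 0.5759)) = 1.967 s.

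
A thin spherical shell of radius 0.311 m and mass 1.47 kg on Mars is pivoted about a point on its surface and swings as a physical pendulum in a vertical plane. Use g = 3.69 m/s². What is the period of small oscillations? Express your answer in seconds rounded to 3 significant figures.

2.35 s

I_cm = (2/3)mr² = 0.09479 kg·m². The pivot is at distance d = 0.311 m from the centre of mass.
By the parallel-axis theorem, I = I_cm + md² = 0.09479 + 0.1422 = 0.2370 kg·m².
T = 2π√(I/(mgd)) = 2π√(0.2370/(1.47 × 3.69 × 0.311)) = 2.35 s.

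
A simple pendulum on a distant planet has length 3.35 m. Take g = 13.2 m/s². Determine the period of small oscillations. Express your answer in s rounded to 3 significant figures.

T = 2π√(L/g) = 2π√(3.35/13.2) = 2π × 0.5038 = 3.17 s.

3.17 s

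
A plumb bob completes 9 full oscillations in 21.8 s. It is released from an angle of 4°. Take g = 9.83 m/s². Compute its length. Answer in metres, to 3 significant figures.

1.46 m

T = 21.8/9 = 2.422 s.
From T = 2π√(L/g), L = gT²/(4π²) = 9.83 × 2.422²/(4π²) = 1.46 m.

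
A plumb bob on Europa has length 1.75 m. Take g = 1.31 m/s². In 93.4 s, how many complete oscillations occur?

T = 2π√(L/g) = 2π√(1.75/1.31) = 7.262 s.
Number of complete oscillations = ⌊93.4/7.262⌋ = ⌊12.86⌋ = 12.

12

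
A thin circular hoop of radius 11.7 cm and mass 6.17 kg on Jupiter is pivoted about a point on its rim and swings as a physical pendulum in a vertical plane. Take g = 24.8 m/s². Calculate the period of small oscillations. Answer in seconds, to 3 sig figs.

0.610 s

I_cm = mr² = 0.08446 kg·m². The pivot is at distance d = 0.117 m from the centre of mass.
By the parallel-axis theorem, I = I_cm + md² = 0.08446 + 0.08446 = 0.1689 kg·m².
T = 2π√(I/(mgd)) = 2π√(0.1689/(6.17 × 24.8 × 0.117)) = 0.610 s.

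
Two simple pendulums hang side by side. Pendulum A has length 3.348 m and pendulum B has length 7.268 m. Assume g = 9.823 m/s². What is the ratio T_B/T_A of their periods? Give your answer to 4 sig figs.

T ∝ √L, so T_B/T_A = √(L_B/L_A) = √(7.268/3.348) = 1.473.

1.473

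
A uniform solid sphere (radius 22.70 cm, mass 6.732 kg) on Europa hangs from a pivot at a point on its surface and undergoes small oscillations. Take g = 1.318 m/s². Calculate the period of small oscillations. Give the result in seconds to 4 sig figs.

3.085 s

I_cm = (2/5)mr² = 0.13876 kg·m². The pivot is at distance d = 0.2270 m from the centre of mass.
By the parallel-axis theorem, I = I_cm + md² = 0.13876 + 0.34689 = 0.48565 kg·m².
T = 2π√(I/(mgd)) = 2π√(0.48565/(6.732 × 1.318 × 0.2270)) = 3.085 s.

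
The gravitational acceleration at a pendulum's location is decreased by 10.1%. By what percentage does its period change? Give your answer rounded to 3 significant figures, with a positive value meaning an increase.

T ∝ 1/√g, so T'/T = 1/√(0.8990) = 1.055.
Percentage change in T = (1.055 − 1) × 100% = 5.47%.

5.47%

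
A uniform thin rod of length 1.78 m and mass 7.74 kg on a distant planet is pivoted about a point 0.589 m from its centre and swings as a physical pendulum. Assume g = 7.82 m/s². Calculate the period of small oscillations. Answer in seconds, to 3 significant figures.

2.29 s

For a physical pendulum T = 2π√(I/(mgd)), with d = 0.5890 m from pivot to centre of mass.
I_cm = mL²/12 = 7.74 × 1.78²/12 = 2.044 kg·m²; I = I_cm + md² = 2.044 + 7.74 × 0.5890² = 4.729 kg·m².
T = 2π√(4.729/(7.74 × 7.82 × 0.5890)) = 2.29 s.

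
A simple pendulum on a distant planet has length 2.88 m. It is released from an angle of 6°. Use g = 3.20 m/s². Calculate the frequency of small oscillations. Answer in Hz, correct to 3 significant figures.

0.168 Hz

T = 2π√(L/g) = 2π√(2.88/3.20) = 5.961 s, so f = 1/T = 0.168 Hz.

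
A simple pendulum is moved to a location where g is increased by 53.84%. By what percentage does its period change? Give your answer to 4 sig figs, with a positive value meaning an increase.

-19.38%

T ∝ 1/√g, so T'/T = 1/√(1.5384) = 0.80624.
Percentage change in T = (0.80624 − 1) × 100% = -19.38%.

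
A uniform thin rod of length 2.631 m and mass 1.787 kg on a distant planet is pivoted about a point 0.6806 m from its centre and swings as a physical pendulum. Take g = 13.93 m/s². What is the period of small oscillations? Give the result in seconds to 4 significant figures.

2.081 s

For a physical pendulum T = 2π√(I/(mgd)), with d = 0.68060 m from pivot to centre of mass.
I_cm = mL²/12 = 1.787 × 2.631²/12 = 1.0308 kg·m²; I = I_cm + md² = 1.0308 + 1.787 × 0.68060² = 1.8586 kg·m².
T = 2π√(1.8586/(1.787 × 13.93 × 0.68060)) = 2.081 s.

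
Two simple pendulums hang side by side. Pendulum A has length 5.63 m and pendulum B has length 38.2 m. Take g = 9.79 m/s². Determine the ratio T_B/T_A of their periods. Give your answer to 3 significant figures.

T ∝ √L, so T_B/T_A = √(L_B/L_A) = √(38.2/5.63) = 2.60.

2.60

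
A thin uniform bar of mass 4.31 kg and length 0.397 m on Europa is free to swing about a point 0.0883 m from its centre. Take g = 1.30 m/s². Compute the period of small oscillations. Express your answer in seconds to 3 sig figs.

For a physical pendulum T = 2π√(I/(mgd)), with d = 0.08830 m from pivot to centre of mass.
I_cm = mL²/12 = 4.31 × 0.397²/12 = 0.05661 kg·m²; I = I_cm + md² = 0.05661 + 4.31 × 0.08830² = 0.09021 kg·m².
T = 2π√(0.09021/(4.31 × 1.30 × 0.08830)) = 2.68 s.

2.68 s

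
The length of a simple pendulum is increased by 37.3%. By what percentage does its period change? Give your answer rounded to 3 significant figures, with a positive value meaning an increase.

17.2%

T ∝ √L, so T'/T = √(1.373) = 1.172.
Percentage change in T = (1.172 − 1) × 100% = 17.2%.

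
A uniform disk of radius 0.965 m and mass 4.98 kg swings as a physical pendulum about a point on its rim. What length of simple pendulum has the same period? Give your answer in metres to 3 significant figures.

The equivalent simple-pendulum length is L_eq = I/(md), where I is about the pivot and d = 0.9650 m.
I_cm = ½mR² = 2.319 kg·m², so I = I_cm + md² = 2.319 + 4.638 = 6.956 kg·m².
L_eq = 6.956/(4.98 × 0.9650) = 1.45 m.

1.45 m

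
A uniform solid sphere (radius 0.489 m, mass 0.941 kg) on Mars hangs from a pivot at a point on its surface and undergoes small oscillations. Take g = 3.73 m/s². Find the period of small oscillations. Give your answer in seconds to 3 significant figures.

I_cm = (2/5)mr² = 0.09001 kg·m². The pivot is at distance d = 0.489 m from the centre of mass.
By the parallel-axis theorem, I = I_cm + md² = 0.09001 + 0.2250 = 0.3150 kg·m².
T = 2π√(I/(mgd)) = 2π√(0.3150/(0.941 × 3.73 × 0.489)) = 2.69 s.

2.69 s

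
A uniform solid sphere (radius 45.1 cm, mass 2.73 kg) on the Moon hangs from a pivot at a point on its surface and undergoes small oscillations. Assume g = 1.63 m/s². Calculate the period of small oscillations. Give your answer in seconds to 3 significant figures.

I_cm = (2/5)mr² = 0.2221 kg·m². The pivot is at distance d = 0.451 m from the centre of mass.
By the parallel-axis theorem, I = I_cm + md² = 0.2221 + 0.5553 = 0.7774 kg·m².
T = 2π√(I/(mgd)) = 2π√(0.7774/(2.73 × 1.63 × 0.451)) = 3.91 s.

3.91 s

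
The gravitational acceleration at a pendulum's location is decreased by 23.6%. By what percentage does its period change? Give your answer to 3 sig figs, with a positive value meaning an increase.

T ∝ 1/√g, so T'/T = 1/√(0.7640) = 1.144.
Percentage change in T = (1.144 − 1) × 100% = 14.4%.

14.4%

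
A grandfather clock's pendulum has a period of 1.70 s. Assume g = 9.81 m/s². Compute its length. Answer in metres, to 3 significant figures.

From T = 2π√(L/g), L = gT²/(4π²) = 9.81 × 1.700²/(4π²) = 0.718 m.

0.718 m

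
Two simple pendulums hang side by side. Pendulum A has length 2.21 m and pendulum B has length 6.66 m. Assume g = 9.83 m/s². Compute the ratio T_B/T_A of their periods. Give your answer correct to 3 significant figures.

1.74

T ∝ √L, so T_B/T_A = √(L_B/L_A) = √(6.66/2.21) = 1.74.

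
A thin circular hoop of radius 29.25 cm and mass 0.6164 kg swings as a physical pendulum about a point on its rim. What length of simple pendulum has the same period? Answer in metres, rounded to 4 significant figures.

The equivalent simple-pendulum length is L_eq = I/(md), where I is about the pivot and d = 0.29250 m.
I_cm = mR² = 0.052737 kg·m², so I = I_cm + md² = 0.052737 + 0.052737 = 0.10547 kg·m².
L_eq = 0.10547/(0.6164 × 0.29250) = 0.5850 m.

0.5850 m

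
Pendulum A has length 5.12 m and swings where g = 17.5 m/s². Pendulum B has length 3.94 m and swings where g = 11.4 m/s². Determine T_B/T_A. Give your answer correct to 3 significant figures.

1.09

T = 2π√(L/g), so T_B/T_A = √((L_B/g_B)/(L_A/g_A)) = √((3.94/11.4)/(5.12/17.5)) = 1.09.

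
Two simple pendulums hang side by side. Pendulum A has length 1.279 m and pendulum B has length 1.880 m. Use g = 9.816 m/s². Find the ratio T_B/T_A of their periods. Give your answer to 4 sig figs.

T ∝ √L, so T_B/T_A = √(L_B/L_A) = √(1.880/1.279) = 1.212.

1.212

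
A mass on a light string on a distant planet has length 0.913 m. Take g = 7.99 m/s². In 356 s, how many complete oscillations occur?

T = 2π√(L/g) = 2π√(0.913/7.99) = 2.124 s.
Number of complete oscillations = ⌊356/2.124⌋ = ⌊167.6⌋ = 167.

167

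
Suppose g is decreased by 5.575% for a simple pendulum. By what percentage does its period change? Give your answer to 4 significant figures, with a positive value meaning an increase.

2.910%

T ∝ 1/√g, so T'/T = 1/√(0.94425) = 1.0291.
Percentage change in T = (1.0291 − 1) × 100% = 2.910%.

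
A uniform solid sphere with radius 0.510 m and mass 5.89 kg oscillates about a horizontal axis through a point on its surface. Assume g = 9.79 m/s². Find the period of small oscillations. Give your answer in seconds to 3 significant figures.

1.70 s

I_cm = (2/5)mr² = 0.6128 kg·m². The pivot is at distance d = 0.510 m from the centre of mass.
By the parallel-axis theorem, I = I_cm + md² = 0.6128 + 1.532 = 2.145 kg·m².
T = 2π√(I/(mgd)) = 2π√(2.145/(5.89 × 9.79 × 0.510)) = 1.70 s.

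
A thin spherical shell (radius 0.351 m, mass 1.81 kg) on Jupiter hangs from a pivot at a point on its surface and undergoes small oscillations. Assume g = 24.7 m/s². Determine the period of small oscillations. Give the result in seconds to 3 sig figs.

0.967 s

I_cm = (2/3)mr² = 0.1487 kg·m². The pivot is at distance d = 0.351 m from the centre of mass.
By the parallel-axis theorem, I = I_cm + md² = 0.1487 + 0.2230 = 0.3717 kg·m².
T = 2π√(I/(mgd)) = 2π√(0.3717/(1.81 × 24.7 × 0.351)) = 0.967 s.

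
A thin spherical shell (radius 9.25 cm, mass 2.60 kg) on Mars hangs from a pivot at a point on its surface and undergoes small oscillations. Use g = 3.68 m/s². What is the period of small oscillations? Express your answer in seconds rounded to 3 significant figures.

1.29 s

I_cm = (2/3)mr² = 0.01483 kg·m². The pivot is at distance d = 0.0925 m from the centre of mass.
By the parallel-axis theorem, I = I_cm + md² = 0.01483 + 0.02225 = 0.03708 kg·m².
T = 2π√(I/(mgd)) = 2π√(0.03708/(2.60 × 3.68 × 0.0925)) = 1.29 s.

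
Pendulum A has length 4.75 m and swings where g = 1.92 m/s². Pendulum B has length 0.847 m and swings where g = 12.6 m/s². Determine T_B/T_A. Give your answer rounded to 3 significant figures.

0.165

T = 2π√(L/g), so T_B/T_A = √((L_B/g_B)/(L_A/g_A)) = √((0.847/12.6)/(4.75/1.92)) = 0.165.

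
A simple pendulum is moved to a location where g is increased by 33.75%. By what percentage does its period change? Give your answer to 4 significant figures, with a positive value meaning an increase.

-13.53%

T ∝ 1/√g, so T'/T = 1/√(1.3375) = 0.86468.
Percentage change in T = (0.86468 − 1) × 100% = -13.53%.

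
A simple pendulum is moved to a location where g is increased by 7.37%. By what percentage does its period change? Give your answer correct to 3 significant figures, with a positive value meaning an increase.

T ∝ 1/√g, so T'/T = 1/√(1.074) = 0.9651.
Percentage change in T = (0.9651 − 1) × 100% = -3.49%.

-3.49%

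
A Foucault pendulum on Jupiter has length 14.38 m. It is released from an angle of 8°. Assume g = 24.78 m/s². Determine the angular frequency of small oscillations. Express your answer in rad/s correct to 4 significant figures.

ω = √(g/L) = √(24.78/14.38) = 1.313 rad/s.

1.313 rad/s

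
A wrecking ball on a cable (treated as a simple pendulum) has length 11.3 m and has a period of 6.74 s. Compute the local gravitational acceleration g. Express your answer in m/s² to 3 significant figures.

9.82 m/s²

From T = 2π√(L/g), g = 4π²L/T² = 4π² × 11.3/6.740² = 9.82 m/s².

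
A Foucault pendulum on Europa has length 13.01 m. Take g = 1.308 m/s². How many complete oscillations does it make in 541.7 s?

27

T = 2π√(L/g) = 2π√(13.01/1.308) = 19.816 s.
Number of complete oscillations = ⌊541.7/19.816⌋ = ⌊27.337⌋ = 27.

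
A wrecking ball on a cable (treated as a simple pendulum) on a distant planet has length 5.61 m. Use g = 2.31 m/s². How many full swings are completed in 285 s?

T = 2π√(L/g) = 2π√(5.61/2.31) = 9.792 s.
Number of complete oscillations = ⌊285/9.792⌋ = ⌊29.11⌋ = 29.

29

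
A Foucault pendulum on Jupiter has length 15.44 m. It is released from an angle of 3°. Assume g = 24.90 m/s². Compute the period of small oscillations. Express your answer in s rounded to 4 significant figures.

4.948 s

T = 2π√(L/g) = 2π√(15.44/24.90) = 2π × 0.78745 = 4.948 s.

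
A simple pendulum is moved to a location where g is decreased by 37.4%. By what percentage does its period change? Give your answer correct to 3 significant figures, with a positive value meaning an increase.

T ∝ 1/√g, so T'/T = 1/√(0.6260) = 1.264.
Percentage change in T = (1.264 − 1) × 100% = 26.4%.

26.4%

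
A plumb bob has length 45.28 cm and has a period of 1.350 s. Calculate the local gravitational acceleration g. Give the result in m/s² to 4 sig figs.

From T = 2π√(L/g), g = 4π²L/T² = 4π² × 0.4528/1.3500² = 9.808 m/s².

9.808 m/s²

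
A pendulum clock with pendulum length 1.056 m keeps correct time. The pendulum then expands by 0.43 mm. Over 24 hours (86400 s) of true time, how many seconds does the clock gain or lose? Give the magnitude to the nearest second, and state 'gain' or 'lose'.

T ∝ √L, so T'/T = √(1.05643/1.056) = 1.00020.
In 86400 s of true time the clock registers 86400/1.00020 = 86382.4 s, so it loses 18 s.

lose 18 s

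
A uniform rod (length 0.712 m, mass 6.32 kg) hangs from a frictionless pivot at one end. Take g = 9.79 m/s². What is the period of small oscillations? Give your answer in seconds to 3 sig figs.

1.38 s

For a physical pendulum T = 2π√(I/(mgd)), with d = 0.3560 m from pivot to centre of mass.
I_cm = mL²/12 = 6.32 × 0.712²/12 = 0.2670 kg·m²; I = I_cm + md² = 0.2670 + 6.32 × 0.3560² = 1.068 kg·m².
T = 2π√(1.068/(6.32 × 9.79 × 0.3560)) = 1.38 s.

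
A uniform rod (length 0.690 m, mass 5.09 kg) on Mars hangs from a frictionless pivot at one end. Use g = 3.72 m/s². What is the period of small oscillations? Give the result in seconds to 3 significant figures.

For a physical pendulum T = 2π√(I/(mgd)), with d = 0.3450 m from pivot to centre of mass.
I_cm = mL²/12 = 5.09 × 0.690²/12 = 0.2019 kg·m²; I = I_cm + md² = 0.2019 + 5.09 × 0.3450² = 0.8078 kg·m².
T = 2π√(0.8078/(5.09 × 3.72 × 0.3450)) = 2.21 s.

2.21 s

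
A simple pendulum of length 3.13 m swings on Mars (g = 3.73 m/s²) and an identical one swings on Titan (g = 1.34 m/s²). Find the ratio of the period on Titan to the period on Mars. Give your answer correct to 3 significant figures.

T ∝ 1/√g, so T₂/T₁ = √(g₁/g₂) = √(3.73/1.34) = 1.67.

1.67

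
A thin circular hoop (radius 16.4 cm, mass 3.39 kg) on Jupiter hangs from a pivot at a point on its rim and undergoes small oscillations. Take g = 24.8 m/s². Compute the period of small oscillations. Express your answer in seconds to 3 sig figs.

I_cm = mr² = 0.09118 kg·m². The pivot is at distance d = 0.164 m from the centre of mass.
By the parallel-axis theorem, I = I_cm + md² = 0.09118 + 0.09118 = 0.1824 kg·m².
T = 2π√(I/(mgd)) = 2π√(0.1824/(3.39 × 24.8 × 0.164)) = 0.723 s.

0.723 s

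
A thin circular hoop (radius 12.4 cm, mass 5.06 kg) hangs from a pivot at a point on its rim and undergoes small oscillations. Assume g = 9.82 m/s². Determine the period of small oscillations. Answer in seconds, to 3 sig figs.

I_cm = mr² = 0.07780 kg·m². The pivot is at distance d = 0.124 m from the centre of mass.
By the parallel-axis theorem, I = I_cm + md² = 0.07780 + 0.07780 = 0.1556 kg·m².
T = 2π√(I/(mgd)) = 2π√(0.1556/(5.06 × 9.82 × 0.124)) = 0.999 s.

0.999 s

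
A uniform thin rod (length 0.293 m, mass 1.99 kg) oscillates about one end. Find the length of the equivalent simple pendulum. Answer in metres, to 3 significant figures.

0.195 m

The equivalent simple-pendulum length is L_eq = I/(md), where I is about the pivot and d = 0.1465 m.
I_cm = (1/12)mL² = 0.01424 kg·m², so I = I_cm + md² = 0.01424 + 0.04271 = 0.05695 kg·m².
L_eq = 0.05695/(1.99 × 0.1465) = 0.195 m.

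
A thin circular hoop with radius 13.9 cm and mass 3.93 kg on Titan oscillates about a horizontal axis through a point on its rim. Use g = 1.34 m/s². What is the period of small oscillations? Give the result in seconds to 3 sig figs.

2.86 s

I_cm = mr² = 0.07593 kg·m². The pivot is at distance d = 0.139 m from the centre of mass.
By the parallel-axis theorem, I = I_cm + md² = 0.07593 + 0.07593 = 0.1519 kg·m².
T = 2π√(I/(mgd)) = 2π√(0.1519/(3.93 × 1.34 × 0.139)) = 2.86 s.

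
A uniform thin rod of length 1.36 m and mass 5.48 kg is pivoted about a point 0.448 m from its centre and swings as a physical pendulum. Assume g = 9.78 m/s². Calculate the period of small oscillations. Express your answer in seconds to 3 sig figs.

For a physical pendulum T = 2π√(I/(mgd)), with d = 0.4480 m from pivot to centre of mass.
I_cm = mL²/12 = 5.48 × 1.36²/12 = 0.8447 kg·m²; I = I_cm + md² = 0.8447 + 5.48 × 0.4480² = 1.945 kg·m².
T = 2π√(1.945/(5.48 × 9.78 × 0.4480)) = 1.79 s.

1.79 s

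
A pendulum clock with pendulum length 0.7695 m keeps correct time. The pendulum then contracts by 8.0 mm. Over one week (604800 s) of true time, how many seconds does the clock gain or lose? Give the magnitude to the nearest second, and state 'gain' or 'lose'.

gain 3169 s

T ∝ √L, so T'/T = √(0.76150/0.7695) = 0.994788.
In 604800 s of true time the clock registers 604800/0.994788 = 607968.6 s, so it gains 3169 s.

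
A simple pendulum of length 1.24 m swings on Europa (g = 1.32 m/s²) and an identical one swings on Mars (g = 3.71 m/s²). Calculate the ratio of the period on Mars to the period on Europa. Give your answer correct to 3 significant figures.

T ∝ 1/√g, so T₂/T₁ = √(g₁/g₂) = √(1.32/3.71) = 0.596.

0.596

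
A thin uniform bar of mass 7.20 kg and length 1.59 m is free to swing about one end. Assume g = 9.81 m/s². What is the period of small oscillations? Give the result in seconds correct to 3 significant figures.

For a physical pendulum T = 2π√(I/(mgd)), with d = 0.7950 m from pivot to centre of mass.
I_cm = mL²/12 = 7.20 × 1.59²/12 = 1.517 kg·m²; I = I_cm + md² = 1.517 + 7.20 × 0.7950² = 6.067 kg·m².
T = 2π√(6.067/(7.20 × 9.81 × 0.7950)) = 2.07 s.

2.07 s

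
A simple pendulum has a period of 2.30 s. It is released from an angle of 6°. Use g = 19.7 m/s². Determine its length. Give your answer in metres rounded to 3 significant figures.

From T = 2π√(L/g), L = gT²/(4π²) = 19.7 × 2.300²/(4π²) = 2.64 m.

2.64 m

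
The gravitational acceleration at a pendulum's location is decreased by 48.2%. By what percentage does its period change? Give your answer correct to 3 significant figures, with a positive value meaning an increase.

T ∝ 1/√g, so T'/T = 1/√(0.5180) = 1.389.
Percentage change in T = (1.389 − 1) × 100% = 38.9%.

38.9%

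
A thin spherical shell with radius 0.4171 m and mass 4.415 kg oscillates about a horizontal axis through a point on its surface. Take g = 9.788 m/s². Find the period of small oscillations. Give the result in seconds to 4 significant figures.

1.674 s

I_cm = (2/3)mr² = 0.51206 kg·m². The pivot is at distance d = 0.4171 m from the centre of mass.
By the parallel-axis theorem, I = I_cm + md² = 0.51206 + 0.76809 = 1.2801 kg·m².
T = 2π√(I/(mgd)) = 2π√(1.2801/(4.415 × 9.788 × 0.4171)) = 1.674 s.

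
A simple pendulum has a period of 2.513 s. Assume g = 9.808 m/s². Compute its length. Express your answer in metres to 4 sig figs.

From T = 2π√(L/g), L = gT²/(4π²) = 9.808 × 2.5130²/(4π²) = 1.569 m.

1.569 m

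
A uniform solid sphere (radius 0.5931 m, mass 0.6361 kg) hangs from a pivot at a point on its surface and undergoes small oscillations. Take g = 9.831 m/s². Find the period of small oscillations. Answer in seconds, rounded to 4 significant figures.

1.826 s

I_cm = (2/5)mr² = 0.089504 kg·m². The pivot is at distance d = 0.5931 m from the centre of mass.
By the parallel-axis theorem, I = I_cm + md² = 0.089504 + 0.22376 = 0.31326 kg·m².
T = 2π√(I/(mgd)) = 2π√(0.31326/(0.6361 × 9.831 × 0.5931)) = 1.826 s.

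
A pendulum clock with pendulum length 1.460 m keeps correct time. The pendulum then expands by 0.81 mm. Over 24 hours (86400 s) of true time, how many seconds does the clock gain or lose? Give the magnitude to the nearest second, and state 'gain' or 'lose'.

lose 24 s

T ∝ √L, so T'/T = √(1.46081/1.460) = 1.00028.
In 86400 s of true time the clock registers 86400/1.00028 = 86376.0 s, so it loses 24 s.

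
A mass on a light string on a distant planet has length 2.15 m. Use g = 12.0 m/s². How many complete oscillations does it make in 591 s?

T = 2π√(L/g) = 2π√(2.15/12.0) = 2.660 s.
Number of complete oscillations = ⌊591/2.660⌋ = ⌊222.2⌋ = 222.

222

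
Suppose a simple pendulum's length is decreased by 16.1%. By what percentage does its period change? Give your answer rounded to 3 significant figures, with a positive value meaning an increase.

-8.40%

T ∝ √L, so T'/T = √(0.8390) = 0.9160.
Percentage change in T = (0.9160 − 1) × 100% = -8.40%.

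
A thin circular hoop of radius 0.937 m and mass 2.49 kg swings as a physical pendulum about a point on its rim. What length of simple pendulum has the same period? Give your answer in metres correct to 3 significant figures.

The equivalent simple-pendulum length is L_eq = I/(md), where I is about the pivot and d = 0.9370 m.
I_cm = mR² = 2.186 kg·m², so I = I_cm + md² = 2.186 + 2.186 = 4.372 kg·m².
L_eq = 4.372/(2.49 × 0.9370) = 1.87 m.

1.87 m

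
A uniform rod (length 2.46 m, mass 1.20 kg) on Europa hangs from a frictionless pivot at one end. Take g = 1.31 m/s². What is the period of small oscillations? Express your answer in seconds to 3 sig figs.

7.03 s

For a physical pendulum T = 2π√(I/(mgd)), with d = 1.230 m from pivot to centre of mass.
I_cm = mL²/12 = 1.20 × 2.46²/12 = 0.6052 kg·m²; I = I_cm + md² = 0.6052 + 1.20 × 1.230² = 2.421 kg·m².
T = 2π√(2.421/(1.20 × 1.31 × 1.230)) = 7.03 s.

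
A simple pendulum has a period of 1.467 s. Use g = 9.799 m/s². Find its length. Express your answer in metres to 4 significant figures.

0.5342 m

From T = 2π√(L/g), L = gT²/(4π²) = 9.799 × 1.4670²/(4π²) = 0.5342 m.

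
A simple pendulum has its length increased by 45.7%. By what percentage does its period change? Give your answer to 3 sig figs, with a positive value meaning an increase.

20.7%

T ∝ √L, so T'/T = √(1.457) = 1.207.
Percentage change in T = (1.207 − 1) × 100% = 20.7%.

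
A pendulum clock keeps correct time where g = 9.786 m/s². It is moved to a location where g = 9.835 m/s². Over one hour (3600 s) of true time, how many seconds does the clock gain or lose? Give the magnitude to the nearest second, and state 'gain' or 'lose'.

gain 9 s

The clock's period scales as T ∝ 1/√g, so T'/T = √(9.786/9.835) = 0.997506.
In 3600 s of true time the clock registers 3600/0.997506 = 3609.0 s, so it gains 9 s.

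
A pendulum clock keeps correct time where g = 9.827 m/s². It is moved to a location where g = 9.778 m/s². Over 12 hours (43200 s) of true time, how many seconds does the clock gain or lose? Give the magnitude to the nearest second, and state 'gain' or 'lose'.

The clock's period scales as T ∝ 1/√g, so T'/T = √(9.827/9.778) = 1.00250.
In 43200 s of true time the clock registers 43200/1.00250 = 43092.2 s, so it loses 108 s.

lose 108 s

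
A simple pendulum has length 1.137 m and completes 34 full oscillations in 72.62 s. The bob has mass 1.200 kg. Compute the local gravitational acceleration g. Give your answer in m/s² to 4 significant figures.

T = 72.62/34 = 2.1359 s.
From T = 2π√(L/g), g = 4π²L/T² = 4π² × 1.137/2.1359² = 9.839 m/s².

9.839 m/s²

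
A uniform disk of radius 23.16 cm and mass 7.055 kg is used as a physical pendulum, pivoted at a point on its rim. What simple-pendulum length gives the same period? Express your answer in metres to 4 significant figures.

The equivalent simple-pendulum length is L_eq = I/(md), where I is about the pivot and d = 0.23160 m.
I_cm = ½mR² = 0.18921 kg·m², so I = I_cm + md² = 0.18921 + 0.37842 = 0.56763 kg·m².
L_eq = 0.56763/(7.055 × 0.23160) = 0.3474 m.

0.3474 m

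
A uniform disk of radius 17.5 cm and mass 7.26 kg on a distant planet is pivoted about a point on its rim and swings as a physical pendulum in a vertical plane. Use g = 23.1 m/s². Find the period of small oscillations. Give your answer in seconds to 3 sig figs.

0.670 s

I_cm = ½mr² = 0.1112 kg·m². The pivot is at distance d = 0.175 m from the centre of mass.
By the parallel-axis theorem, I = I_cm + md² = 0.1112 + 0.2223 = 0.3335 kg·m².
T = 2π√(I/(mgd)) = 2π√(0.3335/(7.26 × 23.1 × 0.175)) = 0.670 s.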